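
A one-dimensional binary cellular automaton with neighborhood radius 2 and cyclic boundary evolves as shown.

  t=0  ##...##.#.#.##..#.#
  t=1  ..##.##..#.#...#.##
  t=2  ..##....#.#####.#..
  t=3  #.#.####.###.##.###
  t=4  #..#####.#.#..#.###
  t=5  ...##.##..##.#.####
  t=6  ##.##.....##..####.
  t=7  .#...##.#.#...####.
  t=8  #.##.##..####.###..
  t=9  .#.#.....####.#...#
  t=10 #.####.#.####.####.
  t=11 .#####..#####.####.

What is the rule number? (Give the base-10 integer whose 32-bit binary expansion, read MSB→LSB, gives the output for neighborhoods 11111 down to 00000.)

1637330374

  ##### -> .   bit 31 = 0  t=2,i=12
  ####. -> #   bit 30 = 1  t=2,i=13
  ###.# -> #   bit 29 = 1  t=2,i=14
  ###.. -> .   bit 28 = 0  t=0,i=1
  ##.## -> .   bit 27 = 0  t=1,i=4
  ##.#. -> .   bit 26 = 0  t=0,i=7
  ##..# -> .   bit 25 = 0  t=0,i=14
  ##... -> #   bit 24 = 1  t=0,i=2
  #.### -> #   bit 23 = 1  t=0,i=18
  #.##. -> .   bit 22 = 0  t=0,i=12
  #.#.# -> .   bit 21 = 0  t=0,i=8
  #.#.. -> #   bit 20 = 1  t=1,i=11
  #..## -> .   bit 19 = 0  t=1,i=1
  #..#. -> #   bit 18 = 1  t=0,i=15
  #...# -> #   bit 17 = 1  t=0,i=3
  #.... -> #   bit 16 = 1  t=2,i=5
  .#### -> #   bit 15 = 1  t=2,i=11
  .###. -> .   bit 14 = 0  t=0,i=0
  .##.# -> #   bit 13 = 1  t=0,i=6
  .##.. -> .   bit 12 = 0  t=0,i=13
  .#.## -> #   bit 11 = 1  t=0,i=11
  .#.#. -> #   bit 10 = 1  t=0,i=9
  .#..# -> .   bit 9 = 0  t=4,i=12
  .#... -> #   bit 8 = 1  t=1,i=12
  ..### -> #   bit 7 = 1  t=4,i=3
  ..##. -> #   bit 6 = 1  t=0,i=5
  ..#.# -> .   bit 5 = 0  t=0,i=16
  ..#.. -> .   bit 4 = 0  t=7,i=1
  ...## -> .   bit 3 = 0  t=0,i=4
  ...#. -> #   bit 2 = 1  t=1,i=14
  ....# -> #   bit 1 = 1  t=2,i=0
  ..... -> .   bit 0 = 0  t=6,i=7
  bits 01100001100101111010110111000110 = 1637330374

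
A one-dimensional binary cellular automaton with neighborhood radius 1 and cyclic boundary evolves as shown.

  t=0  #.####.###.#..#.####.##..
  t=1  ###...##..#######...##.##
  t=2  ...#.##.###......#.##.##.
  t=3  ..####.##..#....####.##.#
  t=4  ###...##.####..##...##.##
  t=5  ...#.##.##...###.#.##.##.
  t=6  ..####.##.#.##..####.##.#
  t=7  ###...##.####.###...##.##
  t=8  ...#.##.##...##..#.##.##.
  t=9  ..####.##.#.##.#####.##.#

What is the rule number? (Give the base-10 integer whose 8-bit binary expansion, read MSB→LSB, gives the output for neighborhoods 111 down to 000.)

  ###|.  b7=0 t=0,i=3
  ##.|.  b6=0 t=0,i=5
  #.#|#  b5=1 t=0,i=1
  #..|#  b4=1 t=0,i=12
  .##|#  b3=1 t=0,i=2
  .#.|#  b2=1 t=0,i=0
  ..#|#  b1=1 t=0,i=13
  ...|.  b0=0 t=1,i=4
  bits 00111110 = 62

62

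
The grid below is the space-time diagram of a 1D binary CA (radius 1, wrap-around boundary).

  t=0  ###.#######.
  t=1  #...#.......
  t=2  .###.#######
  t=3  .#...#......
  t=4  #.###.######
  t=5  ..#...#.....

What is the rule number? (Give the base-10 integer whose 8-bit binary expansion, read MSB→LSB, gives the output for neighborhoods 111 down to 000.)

27

  ### -> .   bit 7 = 0  t=0,i=1
  ##. -> .   bit 6 = 0  t=0,i=2
  #.# -> .   bit 5 = 0  t=0,i=3
  #.. -> #   bit 4 = 1  t=1,i=1
  .## -> #   bit 3 = 1  t=0,i=0
  .#. -> .   bit 2 = 0  t=1,i=0
  ..# -> #   bit 1 = 1  t=1,i=3
  ... -> #   bit 0 = 1  t=1,i=2
  bits 00011011 = 27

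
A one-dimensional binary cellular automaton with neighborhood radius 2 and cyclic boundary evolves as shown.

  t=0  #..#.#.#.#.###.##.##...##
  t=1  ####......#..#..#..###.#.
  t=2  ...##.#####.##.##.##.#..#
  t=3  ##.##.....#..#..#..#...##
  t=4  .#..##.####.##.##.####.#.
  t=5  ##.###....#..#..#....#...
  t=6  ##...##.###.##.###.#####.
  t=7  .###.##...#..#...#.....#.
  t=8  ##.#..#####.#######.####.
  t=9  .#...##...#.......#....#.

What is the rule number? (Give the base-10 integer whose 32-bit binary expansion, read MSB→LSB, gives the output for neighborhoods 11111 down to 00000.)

  nb #####: next=.  (t=2,i=8, bit31=0)
  nb ####.: next=.  (t=1,i=2, bit30=0)
  nb ###.#: next=#  (t=0,i=13, bit29=1)
  nb ###..: next=#  (t=0,i=0, bit28=1)
  nb ##.##: next=.  (t=0,i=14, bit27=0)
  nb ##.#.: next=.  (t=1,i=22, bit26=0)
  nb ##..#: next=#  (t=0,i=1, bit25=1)
  nb ##...: next=#  (t=0,i=20, bit24=1)
  nb #.###: next=.  (t=0,i=11, bit23=0)
  nb #.##.: next=.  (t=0,i=15, bit22=0)
  nb #.#.#: next=.  (t=0,i=5, bit21=0)
  nb #.#..: next=.  (t=2,i=21, bit20=0)
  nb #..##: next=#  (t=1,i=18, bit19=1)
  nb #..#.: next=#  (t=0,i=2, bit18=1)
  nb #...#: next=#  (t=0,i=21, bit17=1)
  nb #....: next=.  (t=1,i=5, bit16=0)
  nb .####: next=.  (t=1,i=1, bit15=0)
  nb .###.: next=.  (t=0,i=12, bit14=0)
  nb .##.#: next=#  (t=0,i=16, bit13=1)
  nb .##..: next=#  (t=0,i=19, bit12=1)
  nb .#.##: next=#  (t=0,i=10, bit11=1)
  nb .#.#.: next=.  (t=0,i=4, bit10=0)
  nb .#..#: next=.  (t=1,i=11, bit9=0)
  nb .#...: next=#  (t=2,i=0, bit8=1)
  nb ..###: next=#  (t=0,i=23, bit7=1)
  nb ..##.: next=#  (t=2,i=3, bit6=1)
  nb ..#.#: next=#  (t=0,i=3, bit5=1)
  nb ..#..: next=#  (t=1,i=10, bit4=1)
  nb ...##: next=.  (t=0,i=22, bit3=0)
  nb ...#.: next=#  (t=1,i=9, bit2=1)
  nb ....#: next=#  (t=1,i=8, bit1=1)
  nb .....: next=#  (t=1,i=6, bit0=1)
  bits 00110011000011100011100111110111 = 856570359

856570359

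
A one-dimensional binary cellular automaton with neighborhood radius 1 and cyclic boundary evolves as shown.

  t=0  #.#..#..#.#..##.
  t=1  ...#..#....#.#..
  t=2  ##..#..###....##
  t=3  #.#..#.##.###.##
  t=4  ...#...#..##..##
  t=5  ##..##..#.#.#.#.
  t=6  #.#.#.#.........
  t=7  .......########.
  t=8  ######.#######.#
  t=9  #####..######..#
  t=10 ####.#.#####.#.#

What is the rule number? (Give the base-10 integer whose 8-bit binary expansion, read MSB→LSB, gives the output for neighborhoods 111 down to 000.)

  ###|#  b7=1 t=2,i=0
  ##.|.  b6=0 t=0,i=14
  #.#|.  b5=0 t=0,i=1
  #..|#  b4=1 t=0,i=3
  .##|#  b3=1 t=0,i=13
  .#.|.  b2=0 t=0,i=0
  ..#|.  b1=0 t=0,i=4
  ...|#  b0=1 t=1,i=0
  bits 10011001 = 153

153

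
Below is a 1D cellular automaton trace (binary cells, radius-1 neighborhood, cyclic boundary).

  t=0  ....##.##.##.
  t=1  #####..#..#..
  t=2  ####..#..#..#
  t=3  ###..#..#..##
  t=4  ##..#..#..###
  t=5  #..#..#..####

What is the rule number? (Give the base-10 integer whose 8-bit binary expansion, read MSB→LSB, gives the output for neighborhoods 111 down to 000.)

139

  ###|#  b7=1 t=1,i=1
  ##.|.  b6=0 t=0,i=5
  #.#|.  b5=0 t=0,i=6
  #..|.  b4=0 t=0,i=12
  .##|#  b3=1 t=0,i=4
  .#.|.  b2=0 t=1,i=7
  ..#|#  b1=1 t=0,i=3
  ...|#  b0=1 t=0,i=0
  bits 10001011 = 139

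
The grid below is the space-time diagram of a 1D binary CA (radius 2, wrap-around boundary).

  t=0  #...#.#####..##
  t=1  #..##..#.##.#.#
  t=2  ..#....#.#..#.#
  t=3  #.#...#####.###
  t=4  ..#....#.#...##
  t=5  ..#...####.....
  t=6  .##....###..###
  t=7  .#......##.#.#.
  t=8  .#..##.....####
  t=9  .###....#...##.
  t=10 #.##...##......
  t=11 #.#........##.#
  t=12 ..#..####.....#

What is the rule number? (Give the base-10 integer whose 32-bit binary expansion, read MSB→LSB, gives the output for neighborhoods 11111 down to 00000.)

  ##### -> .   bit 31 = 0  t=0,i=8
  ####. -> #   bit 30 = 1  t=0,i=9
  ###.# -> .   bit 29 = 0  t=3,i=0
  ###.. -> #   bit 28 = 1  t=0,i=0
  ##.## -> .   bit 27 = 0  t=3,i=11
  ##.#. -> .   bit 26 = 0  t=1,i=11
  ##..# -> .   bit 25 = 0  t=0,i=11
  ##... -> .   bit 24 = 0  t=0,i=1
  #.### -> .   bit 23 = 0  t=0,i=6
  #.##. -> #   bit 22 = 1  t=1,i=9
  #.#.# -> #   bit 21 = 1  t=1,i=12
  #.#.. -> #   bit 20 = 1  t=2,i=9
  #..## -> #   bit 19 = 1  t=0,i=12
  #..#. -> .   bit 18 = 0  t=1,i=6
  #...# -> .   bit 17 = 0  t=0,i=2
  #.... -> .   bit 16 = 0  t=2,i=4
  .#### -> #   bit 15 = 1  t=0,i=7
  .###. -> #   bit 14 = 1  t=0,i=14
  .##.# -> .   bit 13 = 0  t=1,i=10
  .##.. -> .   bit 12 = 0  t=1,i=0
  .#.## -> .   bit 11 = 0  t=0,i=5
  .#.#. -> #   bit 10 = 1  t=2,i=8
  .#..# -> #   bit 9 = 1  t=2,i=0
  .#... -> .   bit 8 = 0  t=2,i=3
  ..### -> .   bit 7 = 0  t=0,i=13
  ..##. -> .   bit 6 = 0  t=1,i=3
  ..#.# -> #   bit 5 = 1  t=0,i=4
  ..#.. -> #   bit 4 = 1  t=2,i=2
  ...## -> .   bit 3 = 0  t=3,i=5
  ...#. -> #   bit 2 = 1  t=0,i=3
  ....# -> .   bit 1 = 0  t=2,i=5
  ..... -> #   bit 0 = 1  t=5,i=12
  bits 01010000011110001100011000110101 = 1350092341

1350092341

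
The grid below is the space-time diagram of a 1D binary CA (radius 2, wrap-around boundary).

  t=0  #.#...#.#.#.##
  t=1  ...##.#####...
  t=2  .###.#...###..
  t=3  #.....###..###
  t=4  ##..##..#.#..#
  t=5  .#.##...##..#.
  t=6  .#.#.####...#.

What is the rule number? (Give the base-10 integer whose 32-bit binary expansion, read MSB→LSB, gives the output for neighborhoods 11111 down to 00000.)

1500120442

  nb #####: next=.  (t=1,i=8, bit31=0)
  nb ####.: next=#  (t=1,i=9, bit30=1)
  nb ###.#: next=.  (t=0,i=0, bit29=0)
  nb ###..: next=#  (t=1,i=10, bit28=1)
  nb ##.##: next=#  (t=1,i=5, bit27=1)
  nb ##.#.: next=.  (t=0,i=1, bit26=0)
  nb ##..#: next=.  (t=3,i=9, bit25=0)
  nb ##...: next=#  (t=1,i=11, bit24=1)
  nb #.###: next=.  (t=0,i=12, bit23=0)
  nb #.##.: next=#  (t=5,i=3, bit22=1)
  nb #.#.#: next=#  (t=0,i=8, bit21=1)
  nb #.#..: next=.  (t=0,i=2, bit20=0)
  nb #..##: next=#  (t=3,i=10, bit19=1)
  nb #..#.: next=.  (t=4,i=7, bit18=0)
  nb #...#: next=#  (t=0,i=4, bit17=1)
  nb #....: next=.  (t=1,i=12, bit16=0)
  nb .####: next=.  (t=1,i=7, bit15=0)
  nb .###.: next=.  (t=0,i=13, bit14=0)
  nb .##.#: next=.  (t=1,i=4, bit13=0)
  nb .##..: next=.  (t=4,i=5, bit12=0)
  nb .#.##: next=.  (t=0,i=11, bit11=0)
  nb .#.#.: next=#  (t=0,i=7, bit10=1)
  nb .#..#: next=.  (t=4,i=11, bit9=0)
  nb .#...: next=#  (t=0,i=3, bit8=1)
  nb ..###: next=.  (t=2,i=1, bit7=0)
  nb ..##.: next=#  (t=1,i=3, bit6=1)
  nb ..#.#: next=#  (t=0,i=6, bit5=1)
  nb ..#..: next=#  (t=5,i=12, bit4=1)
  nb ...##: next=#  (t=1,i=2, bit3=1)
  nb ...#.: next=.  (t=0,i=5, bit2=0)
  nb ....#: next=#  (t=1,i=1, bit1=1)
  nb .....: next=.  (t=1,i=0, bit0=0)
  bits 01011001011010100000010101111010 = 1500120442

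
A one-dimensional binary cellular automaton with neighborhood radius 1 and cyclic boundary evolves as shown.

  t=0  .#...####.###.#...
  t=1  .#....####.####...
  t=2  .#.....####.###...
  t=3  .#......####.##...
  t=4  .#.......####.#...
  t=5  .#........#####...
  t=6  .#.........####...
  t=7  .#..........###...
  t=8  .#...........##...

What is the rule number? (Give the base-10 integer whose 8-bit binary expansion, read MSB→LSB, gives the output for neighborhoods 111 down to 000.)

  nb ###: next=#  (t=0,i=6, bit7=1)
  nb ##.: next=#  (t=0,i=8, bit6=1)
  nb #.#: next=#  (t=0,i=9, bit5=1)
  nb #..: next=.  (t=0,i=2, bit4=0)
  nb .##: next=.  (t=0,i=5, bit3=0)
  nb .#.: next=#  (t=0,i=1, bit2=1)
  nb ..#: next=.  (t=0,i=0, bit1=0)
  nb ...: next=.  (t=0,i=3, bit0=0)
  bits 11100100 = 228

228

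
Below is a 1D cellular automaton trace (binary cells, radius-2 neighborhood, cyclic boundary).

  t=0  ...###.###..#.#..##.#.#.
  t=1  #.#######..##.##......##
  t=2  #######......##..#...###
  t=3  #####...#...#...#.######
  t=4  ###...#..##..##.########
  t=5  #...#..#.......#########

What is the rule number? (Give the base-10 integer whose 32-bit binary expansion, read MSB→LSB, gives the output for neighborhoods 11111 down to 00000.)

2832714664

  ##### -> #   bit 31 = 1  t=1,i=4
  ####. -> .   bit 30 = 0  t=1,i=7
  ###.# -> #   bit 29 = 1  t=0,i=5
  ###.. -> .   bit 28 = 0  t=0,i=9
  ##.## -> #   bit 27 = 1  t=0,i=6
  ##.#. -> .   bit 26 = 0  t=0,i=19
  ##..# -> .   bit 25 = 0  t=0,i=10
  ##... -> .   bit 24 = 0  t=1,i=16
  #.### -> #   bit 23 = 1  t=0,i=7
  #.##. -> #   bit 22 = 1  t=1,i=14
  #.#.# -> .   bit 21 = 0  t=0,i=20
  #.#.. -> #   bit 20 = 1  t=0,i=14
  #..## -> .   bit 19 = 0  t=0,i=16
  #..#. -> #   bit 18 = 1  t=0,i=11
  #...# -> #   bit 17 = 1  t=2,i=19
  #.... -> #   bit 16 = 1  t=0,i=0
  .#### -> #   bit 15 = 1  t=1,i=3
  .###. -> #   bit 14 = 1  t=0,i=4
  .##.# -> .   bit 13 = 0  t=0,i=18
  .##.. -> .   bit 12 = 0  t=1,i=15
  .#.## -> #   bit 11 = 1  t=3,i=17
  .#.#. -> .   bit 10 = 0  t=0,i=13
  .#..# -> #   bit 9 = 1  t=0,i=15
  .#... -> #   bit 8 = 1  t=0,i=23
  ..### -> #   bit 7 = 1  t=0,i=3
  ..##. -> .   bit 6 = 0  t=0,i=17
  ..#.# -> #   bit 5 = 1  t=0,i=12
  ..#.. -> .   bit 4 = 0  t=2,i=17
  ...## -> #   bit 3 = 1  t=0,i=2
  ...#. -> .   bit 2 = 0  t=3,i=7
  ....# -> .   bit 1 = 0  t=0,i=1
  ..... -> .   bit 0 = 0  t=1,i=18
  bits 10101000110101111100101110101000 = 2832714664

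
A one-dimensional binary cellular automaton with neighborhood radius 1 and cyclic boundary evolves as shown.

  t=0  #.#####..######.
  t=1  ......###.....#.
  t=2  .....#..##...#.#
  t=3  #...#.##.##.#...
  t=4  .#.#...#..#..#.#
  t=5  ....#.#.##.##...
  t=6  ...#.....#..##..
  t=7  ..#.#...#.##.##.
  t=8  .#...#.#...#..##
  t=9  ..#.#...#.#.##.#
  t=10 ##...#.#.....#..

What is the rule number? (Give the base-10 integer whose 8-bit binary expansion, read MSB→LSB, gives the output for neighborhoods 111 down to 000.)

  ### -> .   bit 7 = 0  t=0,i=3
  ##. -> #   bit 6 = 1  t=0,i=6
  #.# -> .   bit 5 = 0  t=0,i=1
  #.. -> #   bit 4 = 1  t=0,i=7
  .## -> .   bit 3 = 0  t=0,i=2
  .#. -> .   bit 2 = 0  t=0,i=0
  ..# -> #   bit 1 = 1  t=0,i=8
  ... -> .   bit 0 = 0  t=1,i=0
  bits 01010010 = 82

82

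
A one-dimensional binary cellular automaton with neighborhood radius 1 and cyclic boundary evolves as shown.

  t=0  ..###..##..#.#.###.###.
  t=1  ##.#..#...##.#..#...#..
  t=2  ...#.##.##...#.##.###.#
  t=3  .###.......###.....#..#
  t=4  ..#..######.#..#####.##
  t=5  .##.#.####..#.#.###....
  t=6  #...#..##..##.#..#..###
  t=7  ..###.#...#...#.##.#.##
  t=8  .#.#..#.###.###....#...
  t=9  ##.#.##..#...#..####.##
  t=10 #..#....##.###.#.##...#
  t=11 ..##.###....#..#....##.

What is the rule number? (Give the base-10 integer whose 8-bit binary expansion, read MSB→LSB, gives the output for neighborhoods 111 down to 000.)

  nb ###: next=#  (t=0,i=3, bit7=1)
  nb ##.: next=.  (t=0,i=4, bit6=0)
  nb #.#: next=.  (t=0,i=12, bit5=0)
  nb #..: next=.  (t=0,i=5, bit4=0)
  nb .##: next=.  (t=0,i=2, bit3=0)
  nb .#.: next=#  (t=0,i=11, bit2=1)
  nb ..#: next=#  (t=0,i=1, bit1=1)
  nb ...: next=#  (t=0,i=0, bit0=1)
  bits 10000111 = 135

135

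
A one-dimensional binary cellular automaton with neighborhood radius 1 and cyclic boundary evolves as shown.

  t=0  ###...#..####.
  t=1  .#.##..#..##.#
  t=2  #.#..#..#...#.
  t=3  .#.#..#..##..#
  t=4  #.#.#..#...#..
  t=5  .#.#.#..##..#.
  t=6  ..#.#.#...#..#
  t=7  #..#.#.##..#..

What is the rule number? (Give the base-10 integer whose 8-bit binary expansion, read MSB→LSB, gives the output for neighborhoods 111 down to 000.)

  ### -> #   bit 7 = 1  t=0,i=1
  ##. -> .   bit 6 = 0  t=0,i=2
  #.# -> #   bit 5 = 1  t=0,i=13
  #.. -> #   bit 4 = 1  t=0,i=3
  .## -> .   bit 3 = 0  t=0,i=0
  .#. -> .   bit 2 = 0  t=0,i=6
  ..# -> .   bit 1 = 0  t=0,i=5
  ... -> #   bit 0 = 1  t=0,i=4
  bits 10110001 = 177

177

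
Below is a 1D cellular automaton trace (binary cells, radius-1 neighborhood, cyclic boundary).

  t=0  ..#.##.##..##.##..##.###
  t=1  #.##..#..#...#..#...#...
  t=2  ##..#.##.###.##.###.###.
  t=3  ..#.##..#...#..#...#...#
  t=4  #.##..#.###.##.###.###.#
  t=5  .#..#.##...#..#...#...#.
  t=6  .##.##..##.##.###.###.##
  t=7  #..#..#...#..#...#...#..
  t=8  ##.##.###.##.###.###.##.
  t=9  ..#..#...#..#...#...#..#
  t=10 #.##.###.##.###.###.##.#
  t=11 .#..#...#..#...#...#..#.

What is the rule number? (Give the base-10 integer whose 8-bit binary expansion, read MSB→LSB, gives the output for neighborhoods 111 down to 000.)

  nb ###: next=.  (t=0,i=22, bit7=0)
  nb ##.: next=.  (t=0,i=5, bit6=0)
  nb #.#: next=#  (t=0,i=3, bit5=1)
  nb #..: next=#  (t=0,i=0, bit4=1)
  nb .##: next=.  (t=0,i=4, bit3=0)
  nb .#.: next=#  (t=0,i=2, bit2=1)
  nb ..#: next=.  (t=0,i=1, bit1=0)
  nb ...: next=#  (t=1,i=11, bit0=1)
  bits 00110101 = 53

53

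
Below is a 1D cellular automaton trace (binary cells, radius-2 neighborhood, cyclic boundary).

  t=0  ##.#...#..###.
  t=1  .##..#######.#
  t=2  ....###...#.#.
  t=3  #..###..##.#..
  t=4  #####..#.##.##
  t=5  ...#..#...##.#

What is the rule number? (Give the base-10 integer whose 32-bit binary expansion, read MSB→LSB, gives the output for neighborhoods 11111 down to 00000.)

  ##### -> .   bit 31 = 0  t=1,i=7
  ####. -> #   bit 30 = 1  t=1,i=10
  ###.# -> .   bit 29 = 0  t=0,i=12
  ###.. -> .   bit 28 = 0  t=2,i=6
  ##.## -> #   bit 27 = 1  t=0,i=13
  ##.#. -> #   bit 26 = 1  t=0,i=2
  ##..# -> .   bit 25 = 0  t=1,i=3
  ##... -> .   bit 24 = 0  t=2,i=7
  #.### -> .   bit 23 = 0  t=4,i=12
  #.##. -> .   bit 22 = 0  t=0,i=0
  #.#.# -> .   bit 21 = 0  t=1,i=13
  #.#.. -> .   bit 20 = 0  t=0,i=3
  #..## -> #   bit 19 = 1  t=0,i=9
  #..#. -> #   bit 18 = 1  t=3,i=13
  #...# -> #   bit 17 = 1  t=0,i=5
  #.... -> #   bit 16 = 1  t=2,i=0
  .#### -> #   bit 15 = 1  t=1,i=6
  .###. -> #   bit 14 = 1  t=0,i=11
  .##.# -> #   bit 13 = 1  t=0,i=1
  .##.. -> .   bit 12 = 0  t=1,i=2
  .#.## -> .   bit 11 = 0  t=1,i=0
  .#.#. -> #   bit 10 = 1  t=2,i=11
  .#..# -> #   bit 9 = 1  t=0,i=8
  .#... -> .   bit 8 = 0  t=0,i=4
  ..### -> #   bit 7 = 1  t=0,i=10
  ..##. -> .   bit 6 = 0  t=3,i=8
  ..#.# -> .   bit 5 = 0  t=2,i=10
  ..#.. -> #   bit 4 = 1  t=0,i=7
  ...## -> #   bit 3 = 1  t=2,i=3
  ...#. -> #   bit 2 = 1  t=0,i=6
  ....# -> .   bit 1 = 0  t=2,i=2
  ..... -> .   bit 0 = 0  t=2,i=1
  bits 01001100000011111110011010011100 = 1276110492

1276110492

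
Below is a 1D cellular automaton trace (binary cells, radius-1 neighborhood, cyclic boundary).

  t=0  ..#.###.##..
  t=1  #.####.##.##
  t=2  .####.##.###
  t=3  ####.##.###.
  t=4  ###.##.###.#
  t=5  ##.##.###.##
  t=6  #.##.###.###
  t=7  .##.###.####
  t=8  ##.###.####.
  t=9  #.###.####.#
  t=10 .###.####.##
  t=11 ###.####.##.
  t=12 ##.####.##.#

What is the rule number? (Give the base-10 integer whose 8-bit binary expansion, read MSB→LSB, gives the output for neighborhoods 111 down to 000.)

  ### -> #   bit 7 = 1  t=0,i=5
  ##. -> .   bit 6 = 0  t=0,i=6
  #.# -> #   bit 5 = 1  t=0,i=3
  #.. -> #   bit 4 = 1  t=0,i=10
  .## -> #   bit 3 = 1  t=0,i=4
  .#. -> #   bit 2 = 1  t=0,i=2
  ..# -> .   bit 1 = 0  t=0,i=1
  ... -> #   bit 0 = 1  t=0,i=0
  bits 10111101 = 189

189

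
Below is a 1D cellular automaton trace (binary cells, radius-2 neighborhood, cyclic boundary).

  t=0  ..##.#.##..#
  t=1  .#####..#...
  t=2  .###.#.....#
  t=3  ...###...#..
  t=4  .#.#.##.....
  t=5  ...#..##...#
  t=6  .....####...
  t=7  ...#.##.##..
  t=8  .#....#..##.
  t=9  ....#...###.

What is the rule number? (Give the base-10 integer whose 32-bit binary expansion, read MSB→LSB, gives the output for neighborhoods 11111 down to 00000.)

  nb #####: next=#  (t=1,i=3, bit31=1)
  nb ####.: next=.  (t=1,i=4, bit30=0)
  nb ###.#: next=#  (t=2,i=3, bit29=1)
  nb ###..: next=#  (t=1,i=5, bit28=1)
  nb ##.##: next=.  (t=7,i=7, bit27=0)
  nb ##.#.: next=#  (t=0,i=4, bit26=1)
  nb ##..#: next=.  (t=0,i=9, bit25=0)
  nb ##...: next=#  (t=3,i=6, bit24=1)
  nb #.###: next=.  (t=2,i=1, bit23=0)
  nb #.##.: next=.  (t=0,i=7, bit22=0)
  nb #.#.#: next=#  (t=0,i=5, bit21=1)
  nb #.#..: next=#  (t=2,i=5, bit20=1)
  nb #..##: next=#  (t=0,i=1, bit19=1)
  nb #..#.: next=.  (t=0,i=10, bit18=0)
  nb #...#: next=.  (t=3,i=7, bit17=0)
  nb #....: next=.  (t=1,i=10, bit16=0)
  nb .####: next=#  (t=1,i=2, bit15=1)
  nb .###.: next=.  (t=2,i=2, bit14=0)
  nb .##.#: next=#  (t=0,i=3, bit13=1)
  nb .##..: next=#  (t=0,i=8, bit12=1)
  nb .#.##: next=.  (t=0,i=6, bit11=0)
  nb .#.#.: next=.  (t=4,i=2, bit10=0)
  nb .#..#: next=.  (t=0,i=0, bit9=0)
  nb .#...: next=.  (t=1,i=9, bit8=0)
  nb ..###: next=#  (t=1,i=1, bit7=1)
  nb ..##.: next=#  (t=0,i=2, bit6=1)
  nb ..#.#: next=.  (t=2,i=11, bit5=0)
  nb ..#..: next=.  (t=0,i=11, bit4=0)
  nb ...##: next=.  (t=1,i=0, bit3=0)
  nb ...#.: next=.  (t=2,i=10, bit2=0)
  nb ....#: next=#  (t=1,i=11, bit1=1)
  nb .....: next=.  (t=2,i=8, bit0=0)
  bits 10110101001110001011000011000010 = 3040391362

3040391362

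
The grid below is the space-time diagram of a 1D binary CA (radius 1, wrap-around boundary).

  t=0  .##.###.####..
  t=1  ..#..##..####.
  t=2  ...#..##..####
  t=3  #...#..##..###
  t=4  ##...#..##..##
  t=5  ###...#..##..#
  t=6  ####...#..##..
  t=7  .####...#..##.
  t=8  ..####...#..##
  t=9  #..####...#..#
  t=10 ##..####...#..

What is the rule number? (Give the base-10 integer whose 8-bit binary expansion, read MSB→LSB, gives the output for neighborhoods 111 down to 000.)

  nb ###: next=#  (t=0,i=5, bit7=1)
  nb ##.: next=#  (t=0,i=2, bit6=1)
  nb #.#: next=.  (t=0,i=3, bit5=0)
  nb #..: next=#  (t=0,i=12, bit4=1)
  nb .##: next=.  (t=0,i=1, bit3=0)
  nb .#.: next=.  (t=1,i=2, bit2=0)
  nb ..#: next=.  (t=0,i=0, bit1=0)
  nb ...: next=.  (t=0,i=13, bit0=0)
  bits 11010000 = 208

208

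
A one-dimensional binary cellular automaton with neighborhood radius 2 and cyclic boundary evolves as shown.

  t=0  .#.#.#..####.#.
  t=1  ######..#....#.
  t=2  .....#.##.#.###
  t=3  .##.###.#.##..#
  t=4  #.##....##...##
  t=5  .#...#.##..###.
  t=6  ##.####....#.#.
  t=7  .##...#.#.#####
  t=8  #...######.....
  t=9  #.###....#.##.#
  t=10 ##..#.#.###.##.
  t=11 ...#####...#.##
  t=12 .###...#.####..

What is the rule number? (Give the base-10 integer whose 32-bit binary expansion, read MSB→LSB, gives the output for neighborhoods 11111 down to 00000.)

406269181

  ##### -> .   bit 31 = 0  t=1,i=2
  ####. -> .   bit 30 = 0  t=0,i=10
  ###.# -> .   bit 29 = 0  t=0,i=11
  ###.. -> #   bit 28 = 1  t=1,i=5
  ##.## -> #   bit 27 = 1  t=3,i=3
  ##.#. -> .   bit 26 = 0  t=0,i=12
  ##..# -> .   bit 25 = 0  t=1,i=6
  ##... -> .   bit 24 = 0  t=2,i=0
  #.### -> .   bit 23 = 0  t=1,i=0
  #.##. -> .   bit 22 = 0  t=2,i=7
  #.#.# -> #   bit 21 = 1  t=0,i=3
  #.#.. -> #   bit 20 = 1  t=0,i=5
  #..## -> .   bit 19 = 0  t=0,i=7
  #..#. -> #   bit 18 = 1  t=0,i=0
  #...# -> #   bit 17 = 1  t=4,i=11
  #.... -> #   bit 16 = 1  t=1,i=10
  .#### -> .   bit 15 = 0  t=0,i=9
  .###. -> .   bit 14 = 0  t=2,i=13
  .##.# -> #   bit 13 = 1  t=2,i=8
  .##.. -> .   bit 12 = 0  t=3,i=11
  .#.## -> #   bit 11 = 1  t=1,i=14
  .#.#. -> #   bit 10 = 1  t=0,i=2
  .#..# -> .   bit 9 = 0  t=0,i=6
  .#... -> .   bit 8 = 0  t=1,i=9
  ..### -> #   bit 7 = 1  t=0,i=8
  ..##. -> #   bit 6 = 1  t=4,i=8
  ..#.# -> #   bit 5 = 1  t=0,i=1
  ..#.. -> #   bit 4 = 1  t=1,i=8
  ...## -> #   bit 3 = 1  t=4,i=7
  ...#. -> #   bit 2 = 1  t=1,i=12
  ....# -> .   bit 1 = 0  t=1,i=11
  ..... -> #   bit 0 = 1  t=2,i=2
  bits 00011000001101110010110011111101 = 406269181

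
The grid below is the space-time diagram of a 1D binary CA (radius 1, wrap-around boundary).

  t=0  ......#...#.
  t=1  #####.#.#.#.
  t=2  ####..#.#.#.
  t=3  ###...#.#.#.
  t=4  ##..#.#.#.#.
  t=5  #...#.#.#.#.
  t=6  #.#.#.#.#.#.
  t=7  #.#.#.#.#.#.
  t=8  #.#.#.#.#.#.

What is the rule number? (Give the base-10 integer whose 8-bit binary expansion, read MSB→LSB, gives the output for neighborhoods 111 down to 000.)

  ###|#  b7=1 t=1,i=1
  ##.|.  b6=0 t=1,i=4
  #.#|.  b5=0 t=1,i=5
  #..|.  b4=0 t=0,i=7
  .##|#  b3=1 t=1,i=0
  .#.|#  b2=1 t=0,i=6
  ..#|.  b1=0 t=0,i=5
  ...|#  b0=1 t=0,i=0
  bits 10001101 = 141

141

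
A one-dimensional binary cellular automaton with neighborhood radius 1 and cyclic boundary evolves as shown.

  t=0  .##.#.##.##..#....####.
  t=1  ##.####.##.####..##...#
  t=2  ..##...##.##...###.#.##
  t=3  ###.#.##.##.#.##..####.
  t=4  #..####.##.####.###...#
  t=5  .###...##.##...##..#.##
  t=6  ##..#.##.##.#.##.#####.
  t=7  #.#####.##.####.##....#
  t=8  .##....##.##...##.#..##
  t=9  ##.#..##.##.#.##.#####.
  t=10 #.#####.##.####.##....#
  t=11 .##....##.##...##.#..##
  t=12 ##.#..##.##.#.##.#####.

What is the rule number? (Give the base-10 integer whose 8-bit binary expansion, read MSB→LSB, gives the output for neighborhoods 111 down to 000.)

62

  ### -> .   bit 7 = 0  t=0,i=19
  ##. -> .   bit 6 = 0  t=0,i=2
  #.# -> #   bit 5 = 1  t=0,i=3
  #.. -> #   bit 4 = 1  t=0,i=11
  .## -> #   bit 3 = 1  t=0,i=1
  .#. -> #   bit 2 = 1  t=0,i=4
  ..# -> #   bit 1 = 1  t=0,i=0
  ... -> .   bit 0 = 0  t=0,i=15
  bits 00111110 = 62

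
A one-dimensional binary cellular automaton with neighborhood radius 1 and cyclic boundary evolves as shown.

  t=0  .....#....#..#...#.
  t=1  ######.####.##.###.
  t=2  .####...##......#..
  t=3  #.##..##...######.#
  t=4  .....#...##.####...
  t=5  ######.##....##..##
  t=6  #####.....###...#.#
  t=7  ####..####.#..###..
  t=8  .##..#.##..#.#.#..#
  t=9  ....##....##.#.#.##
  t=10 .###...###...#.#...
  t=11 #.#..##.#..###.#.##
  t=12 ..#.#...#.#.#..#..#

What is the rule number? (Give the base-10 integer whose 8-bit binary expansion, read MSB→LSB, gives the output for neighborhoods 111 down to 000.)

  nb ###: next=#  (t=1,i=1, bit7=1)
  nb ##.: next=.  (t=1,i=5, bit6=0)
  nb #.#: next=.  (t=1,i=6, bit5=0)
  nb #..: next=.  (t=0,i=6, bit4=0)
  nb .##: next=.  (t=1,i=0, bit3=0)
  nb .#.: next=#  (t=0,i=5, bit2=1)
  nb ..#: next=#  (t=0,i=4, bit1=1)
  nb ...: next=#  (t=0,i=0, bit0=1)
  bits 10000111 = 135

135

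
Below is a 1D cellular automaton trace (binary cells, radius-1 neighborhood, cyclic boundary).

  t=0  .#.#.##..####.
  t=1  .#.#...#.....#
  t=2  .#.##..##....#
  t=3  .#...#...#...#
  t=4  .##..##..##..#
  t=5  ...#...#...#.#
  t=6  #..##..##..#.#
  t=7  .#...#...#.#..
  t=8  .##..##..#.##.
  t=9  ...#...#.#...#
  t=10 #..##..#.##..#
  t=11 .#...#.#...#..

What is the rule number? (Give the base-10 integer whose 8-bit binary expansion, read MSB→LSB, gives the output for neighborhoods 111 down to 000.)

  [7] ### => .  t=0,i=10
  [6] ##. => .  t=0,i=6
  [5] #.# => .  t=0,i=2
  [4] #.. => #  t=0,i=7
  [3] .## => .  t=0,i=5
  [2] .#. => #  t=0,i=1
  [1] ..# => .  t=0,i=0
  [0] ... => .  t=1,i=5
  bits 00010100 = 20

20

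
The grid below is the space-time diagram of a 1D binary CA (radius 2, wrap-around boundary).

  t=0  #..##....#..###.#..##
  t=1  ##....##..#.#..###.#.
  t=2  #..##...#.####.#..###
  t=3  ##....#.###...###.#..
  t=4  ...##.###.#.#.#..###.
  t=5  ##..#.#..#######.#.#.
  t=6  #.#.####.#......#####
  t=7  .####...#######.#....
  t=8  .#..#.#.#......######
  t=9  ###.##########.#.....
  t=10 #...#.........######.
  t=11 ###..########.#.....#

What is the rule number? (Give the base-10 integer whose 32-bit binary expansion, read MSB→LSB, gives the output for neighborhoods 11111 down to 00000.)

385036195

  #####|.  b31=0 t=5,i=11
  ####.|.  b30=0 t=2,i=12
  ###.#|.  b29=0 t=0,i=14
  ###..|#  b28=1 t=0,i=0
  ##.##|.  b27=0 t=4,i=5
  ##.#.|#  b26=1 t=0,i=15
  ##..#|#  b25=1 t=0,i=1
  ##...|.  b24=0 t=0,i=5
  #.###|#  b23=1 t=2,i=10
  #.##.|#  b22=1 t=1,i=0
  #.#.#|#  b21=1 t=1,i=19
  #.#..|#  b20=1 t=0,i=16
  #..##|.  b19=0 t=0,i=2
  #..#.|.  b18=0 t=1,i=9
  #...#|#  b17=1 t=2,i=6
  #....|#  b16=1 t=0,i=6
  .####|.  b15=0 t=2,i=11
  .###.|.  b14=0 t=0,i=13
  .##.#|#  b13=1 t=4,i=4
  .##..|.  b12=0 t=0,i=4
  .#.##|#  b11=1 t=1,i=20
  .#.#.|#  b10=1 t=1,i=11
  .#..#|#  b9=1 t=0,i=10
  .#...|#  b8=1 t=6,i=10
  ..###|#  b7=1 t=0,i=12
  ..##.|.  b6=0 t=0,i=3
  ..#.#|#  b5=1 t=1,i=10
  ..#..|.  b4=0 t=0,i=9
  ...##|.  b3=0 t=1,i=5
  ...#.|.  b2=0 t=0,i=8
  ....#|#  b1=1 t=0,i=7
  .....|#  b0=1 t=6,i=12
  bits 00010110111100110010111110100011 = 385036195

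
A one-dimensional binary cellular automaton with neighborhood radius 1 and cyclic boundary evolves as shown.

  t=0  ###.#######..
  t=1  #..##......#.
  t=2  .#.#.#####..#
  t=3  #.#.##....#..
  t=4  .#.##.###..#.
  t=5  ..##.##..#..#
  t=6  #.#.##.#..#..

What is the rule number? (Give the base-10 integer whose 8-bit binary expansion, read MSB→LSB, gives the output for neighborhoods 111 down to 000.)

  nb ###: next=.  (t=0,i=1, bit7=0)
  nb ##.: next=.  (t=0,i=2, bit6=0)
  nb #.#: next=#  (t=0,i=3, bit5=1)
  nb #..: next=#  (t=0,i=11, bit4=1)
  nb .##: next=#  (t=0,i=0, bit3=1)
  nb .#.: next=.  (t=1,i=0, bit2=0)
  nb ..#: next=.  (t=0,i=12, bit1=0)
  nb ...: next=#  (t=1,i=6, bit0=1)
  bits 00111001 = 57

57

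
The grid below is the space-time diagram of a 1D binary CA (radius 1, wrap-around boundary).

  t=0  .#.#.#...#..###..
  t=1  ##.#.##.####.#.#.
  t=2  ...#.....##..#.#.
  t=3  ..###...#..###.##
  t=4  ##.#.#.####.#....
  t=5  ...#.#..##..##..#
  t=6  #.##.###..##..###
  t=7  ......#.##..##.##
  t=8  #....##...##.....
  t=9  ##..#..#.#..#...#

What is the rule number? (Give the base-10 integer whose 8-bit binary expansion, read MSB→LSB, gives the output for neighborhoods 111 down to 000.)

150

  [7] ### => #  t=0,i=13
  [6] ##. => .  t=0,i=14
  [5] #.# => .  t=0,i=2
  [4] #.. => #  t=0,i=6
  [3] .## => .  t=0,i=12
  [2] .#. => #  t=0,i=1
  [1] ..# => #  t=0,i=0
  [0] ... => .  t=0,i=7
  bits 10010110 = 150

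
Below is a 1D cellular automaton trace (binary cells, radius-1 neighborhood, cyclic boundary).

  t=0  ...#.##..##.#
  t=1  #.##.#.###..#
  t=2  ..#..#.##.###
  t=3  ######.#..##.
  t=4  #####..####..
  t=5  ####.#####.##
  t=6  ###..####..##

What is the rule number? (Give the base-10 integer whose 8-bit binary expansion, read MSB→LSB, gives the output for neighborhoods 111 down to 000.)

158

  ### -> #   bit 7 = 1  t=1,i=8
  ##. -> .   bit 6 = 0  t=0,i=6
  #.# -> .   bit 5 = 0  t=0,i=4
  #.. -> #   bit 4 = 1  t=0,i=0
  .## -> #   bit 3 = 1  t=0,i=5
  .#. -> #   bit 2 = 1  t=0,i=3
  ..# -> #   bit 1 = 1  t=0,i=2
  ... -> .   bit 0 = 0  t=0,i=1
  bits 10011110 = 158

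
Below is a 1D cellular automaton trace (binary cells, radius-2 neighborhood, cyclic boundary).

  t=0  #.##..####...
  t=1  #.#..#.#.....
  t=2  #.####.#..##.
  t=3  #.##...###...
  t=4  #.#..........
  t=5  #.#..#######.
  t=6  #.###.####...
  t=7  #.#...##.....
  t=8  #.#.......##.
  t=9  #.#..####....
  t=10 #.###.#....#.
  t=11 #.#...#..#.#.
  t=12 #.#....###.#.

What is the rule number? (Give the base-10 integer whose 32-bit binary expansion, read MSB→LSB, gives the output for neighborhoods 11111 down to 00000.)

  #####|#  b31=1 t=5,i=7
  ####.|.  b30=0 t=0,i=8
  ###.#|.  b29=0 t=2,i=5
  ###..|.  b28=0 t=0,i=9
  ##.##|.  b27=0 t=6,i=5
  ##.#.|.  b26=0 t=2,i=6
  ##..#|.  b25=0 t=0,i=4
  ##...|.  b24=0 t=0,i=10
  #.###|#  b23=1 t=2,i=2
  #.##.|#  b22=1 t=0,i=2
  #.#.#|#  b21=1 t=2,i=0
  #.#..|#  b20=1 t=1,i=2
  #..##|#  b19=1 t=0,i=5
  #..#.|#  b18=1 t=1,i=4
  #...#|.  b17=0 t=0,i=11
  #....|.  b16=0 t=1,i=9
  .####|#  b15=1 t=0,i=7
  .###.|.  b14=0 t=3,i=8
  .##.#|.  b13=0 t=2,i=11
  .##..|.  b12=0 t=0,i=3
  .#.##|.  b11=0 t=0,i=1
  .#.#.|.  b10=0 t=1,i=1
  .#..#|#  b9=1 t=1,i=3
  .#...|.  b8=0 t=1,i=8
  ..###|.  b7=0 t=0,i=6
  ..##.|.  b6=0 t=2,i=10
  ..#.#|#  b5=1 t=0,i=0
  ..#..|.  b4=0 t=11,i=6
  ...##|.  b3=0 t=3,i=6
  ...#.|.  b2=0 t=0,i=12
  ....#|#  b1=1 t=1,i=11
  .....|#  b0=1 t=1,i=10
  bits 10000000111111001000001000100011 = 2164032035

2164032035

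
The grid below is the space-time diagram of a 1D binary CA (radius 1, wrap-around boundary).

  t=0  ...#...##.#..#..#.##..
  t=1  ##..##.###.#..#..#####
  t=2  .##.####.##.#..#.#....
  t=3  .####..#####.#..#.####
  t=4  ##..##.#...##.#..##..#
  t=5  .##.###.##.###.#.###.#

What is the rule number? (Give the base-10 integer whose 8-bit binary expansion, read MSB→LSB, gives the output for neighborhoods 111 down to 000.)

  ###|.  b7=0 t=1,i=0
  ##.|#  b6=1 t=0,i=8
  #.#|#  b5=1 t=0,i=9
  #..|#  b4=1 t=0,i=4
  .##|#  b3=1 t=0,i=7
  .#.|.  b2=0 t=0,i=3
  ..#|.  b1=0 t=0,i=2
  ...|#  b0=1 t=0,i=0
  bits 01111001 = 121

121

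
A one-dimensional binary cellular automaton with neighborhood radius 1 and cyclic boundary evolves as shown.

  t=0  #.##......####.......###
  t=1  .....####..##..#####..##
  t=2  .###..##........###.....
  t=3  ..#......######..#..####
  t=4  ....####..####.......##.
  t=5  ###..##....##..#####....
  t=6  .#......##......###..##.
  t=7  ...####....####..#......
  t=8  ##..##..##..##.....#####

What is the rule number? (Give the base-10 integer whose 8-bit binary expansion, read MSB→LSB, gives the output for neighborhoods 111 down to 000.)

  ### -> #   bit 7 = 1  t=0,i=11
  ##. -> .   bit 6 = 0  t=0,i=0
  #.# -> .   bit 5 = 0  t=0,i=1
  #.. -> .   bit 4 = 0  t=0,i=4
  .## -> .   bit 3 = 0  t=0,i=2
  .#. -> .   bit 2 = 0  t=3,i=2
  ..# -> .   bit 1 = 0  t=0,i=9
  ... -> #   bit 0 = 1  t=0,i=5
  bits 10000001 = 129

129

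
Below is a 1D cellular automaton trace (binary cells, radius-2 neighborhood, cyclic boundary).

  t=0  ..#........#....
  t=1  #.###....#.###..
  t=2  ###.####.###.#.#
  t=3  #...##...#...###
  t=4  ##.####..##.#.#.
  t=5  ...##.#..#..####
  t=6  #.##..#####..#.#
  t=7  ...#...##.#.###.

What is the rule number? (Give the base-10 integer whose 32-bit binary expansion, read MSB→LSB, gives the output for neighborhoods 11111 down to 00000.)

2444599162

  [31] ##### => #  t=6,i=8
  [30] ####. => .  t=2,i=1
  [29] ###.# => .  t=2,i=2
  [28] ###.. => #  t=1,i=4
  [27] ##.## => .  t=2,i=3
  [26] ##.#. => .  t=2,i=12
  [25] ##..# => .  t=1,i=14
  [24] ##... => #  t=1,i=5
  [23] #.### => #  t=1,i=2
  [22] #.##. => .  t=4,i=0
  [21] #.#.# => #  t=2,i=13
  [20] #.#.. => #  t=5,i=6
  [19] #..## => .  t=4,i=8
  [18] #..#. => #  t=1,i=15
  [17] #...# => .  t=3,i=2
  [16] #.... => #  t=0,i=4
  [15] .#### => #  t=2,i=0
  [14] .###. => .  t=1,i=3
  [13] .##.# => .  t=4,i=1
  [12] .##.. => #  t=3,i=5
  [11] .#.## => #  t=1,i=1
  [10] .#.#. => #  t=4,i=13
  [9] .#..# => #  t=5,i=7
  [8] .#... => #  t=0,i=3
  [7] ..### => .  t=3,i=13
  [6] ..##. => #  t=3,i=4
  [5] ..#.# => #  t=1,i=0
  [4] ..#.. => #  t=0,i=2
  [3] ...## => #  t=3,i=3
  [2] ...#. => .  t=0,i=1
  [1] ....# => #  t=0,i=0
  [0] ..... => .  t=0,i=5
  bits 10010001101101011001111101111010 = 2444599162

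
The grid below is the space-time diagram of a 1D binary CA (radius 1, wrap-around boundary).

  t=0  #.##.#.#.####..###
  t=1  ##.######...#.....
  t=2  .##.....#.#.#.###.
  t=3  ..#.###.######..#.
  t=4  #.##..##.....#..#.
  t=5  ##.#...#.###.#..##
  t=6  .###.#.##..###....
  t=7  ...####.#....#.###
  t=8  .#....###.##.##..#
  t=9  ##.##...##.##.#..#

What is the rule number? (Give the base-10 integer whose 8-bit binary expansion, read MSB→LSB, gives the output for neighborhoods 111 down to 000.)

  ###|.  b7=0 t=0,i=10
  ##.|#  b6=1 t=0,i=0
  #.#|#  b5=1 t=0,i=1
  #..|.  b4=0 t=0,i=13
  .##|.  b3=0 t=0,i=2
  .#.|#  b2=1 t=0,i=5
  ..#|.  b1=0 t=0,i=14
  ...|#  b0=1 t=1,i=10
  bits 01100101 = 101

101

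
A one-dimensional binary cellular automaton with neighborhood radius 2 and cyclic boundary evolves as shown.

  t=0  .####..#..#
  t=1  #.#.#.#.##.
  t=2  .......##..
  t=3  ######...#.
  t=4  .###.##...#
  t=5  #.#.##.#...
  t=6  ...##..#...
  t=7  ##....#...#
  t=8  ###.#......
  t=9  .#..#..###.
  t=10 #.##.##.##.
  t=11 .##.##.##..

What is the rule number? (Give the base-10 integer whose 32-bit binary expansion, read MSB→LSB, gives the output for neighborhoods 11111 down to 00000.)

2572995075

  [31] ##### => #  t=3,i=2
  [30] ####. => .  t=0,i=3
  [29] ###.# => .  t=4,i=3
  [28] ###.. => #  t=0,i=4
  [27] ##.## => #  t=4,i=4
  [26] ##.#. => .  t=1,i=10
  [25] ##..# => .  t=0,i=5
  [24] ##... => #  t=2,i=9
  [23] #.### => .  t=0,i=1
  [22] #.##. => #  t=1,i=8
  [21] #.#.# => .  t=1,i=0
  [20] #.#.. => #  t=5,i=7
  [19] #..## => #  t=9,i=6
  [18] #..#. => #  t=0,i=6
  [17] #...# => .  t=3,i=7
  [16] #.... => .  t=2,i=10
  [15] .#### => #  t=0,i=2
  [14] .###. => #  t=4,i=2
  [13] .##.# => .  t=1,i=9
  [12] .##.. => .  t=2,i=8
  [11] .#.## => #  t=0,i=0
  [10] .#.#. => .  t=1,i=1
  [9] .#..# => #  t=0,i=8
  [8] .#... => .  t=5,i=8
  [7] ..### => .  t=7,i=10
  [6] ..##. => .  t=2,i=7
  [5] ..#.# => .  t=0,i=10
  [4] ..#.. => .  t=0,i=7
  [3] ...## => .  t=2,i=6
  [2] ...#. => .  t=3,i=8
  [1] ....# => #  t=2,i=5
  [0] ..... => #  t=2,i=0
  bits 10011001010111001100101000000011 = 2572995075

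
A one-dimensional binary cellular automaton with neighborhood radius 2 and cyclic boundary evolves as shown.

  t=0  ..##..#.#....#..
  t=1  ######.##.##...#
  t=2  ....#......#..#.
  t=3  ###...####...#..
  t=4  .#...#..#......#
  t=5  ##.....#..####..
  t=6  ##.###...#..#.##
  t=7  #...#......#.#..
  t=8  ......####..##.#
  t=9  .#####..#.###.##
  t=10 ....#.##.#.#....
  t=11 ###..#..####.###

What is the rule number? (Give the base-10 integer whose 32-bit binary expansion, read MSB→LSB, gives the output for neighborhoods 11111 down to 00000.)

1178426443

  nb #####: next=.  (t=1,i=1, bit31=0)
  nb ####.: next=#  (t=1,i=4, bit30=1)
  nb ###.#: next=.  (t=1,i=5, bit29=0)
  nb ###..: next=.  (t=3,i=2, bit28=0)
  nb ##.##: next=.  (t=1,i=6, bit27=0)
  nb ##.#.: next=#  (t=8,i=14, bit26=1)
  nb ##..#: next=#  (t=0,i=4, bit25=1)
  nb ##...: next=.  (t=1,i=12, bit24=0)
  nb #.###: next=.  (t=6,i=3, bit23=0)
  nb #.##.: next=.  (t=1,i=7, bit22=0)
  nb #.#.#: next=#  (t=10,i=9, bit21=1)
  nb #.#..: next=#  (t=0,i=8, bit20=1)
  nb #..##: next=#  (t=3,i=15, bit19=1)
  nb #..#.: next=#  (t=0,i=5, bit18=1)
  nb #...#: next=.  (t=1,i=13, bit17=0)
  nb #....: next=#  (t=0,i=10, bit16=1)
  nb .####: next=.  (t=1,i=0, bit15=0)
  nb .###.: next=#  (t=3,i=1, bit14=1)
  nb .##.#: next=.  (t=1,i=8, bit13=0)
  nb .##..: next=#  (t=0,i=3, bit12=1)
  nb .#.##: next=#  (t=6,i=13, bit11=1)
  nb .#.#.: next=#  (t=0,i=7, bit10=1)
  nb .#..#: next=.  (t=2,i=12, bit9=0)
  nb .#...: next=.  (t=0,i=9, bit8=0)
  nb ..###: next=.  (t=1,i=15, bit7=0)
  nb ..##.: next=#  (t=0,i=2, bit6=1)
  nb ..#.#: next=.  (t=0,i=6, bit5=0)
  nb ..#..: next=.  (t=0,i=13, bit4=0)
  nb ...##: next=#  (t=0,i=1, bit3=1)
  nb ...#.: next=.  (t=0,i=12, bit2=0)
  nb ....#: next=#  (t=0,i=0, bit1=1)
  nb .....: next=#  (t=2,i=1, bit0=1)
  bits 01000110001111010101110001001011 = 1178426443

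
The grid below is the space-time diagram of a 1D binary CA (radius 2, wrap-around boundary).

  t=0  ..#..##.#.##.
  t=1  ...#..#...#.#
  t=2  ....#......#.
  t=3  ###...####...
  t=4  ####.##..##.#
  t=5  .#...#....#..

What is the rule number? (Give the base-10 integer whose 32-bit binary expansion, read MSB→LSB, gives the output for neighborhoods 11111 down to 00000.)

  [31] ##### => #  t=4,i=1
  [30] ####. => .  t=3,i=8
  [29] ###.# => .  t=4,i=3
  [28] ###.. => #  t=3,i=2
  [27] ##.## => .  t=4,i=4
  [26] ##.#. => .  t=0,i=7
  [25] ##..# => .  t=4,i=7
  [24] ##... => #  t=0,i=12
  [23] #.### => .  t=4,i=12
  [22] #.##. => #  t=0,i=10
  [21] #.#.# => .  t=0,i=8
  [20] #.#.. => .  t=1,i=12
  [19] #..## => .  t=0,i=4
  [18] #..#. => .  t=1,i=5
  [17] #...# => .  t=0,i=0
  [16] #.... => #  t=2,i=0
  [15] .#### => .  t=3,i=7
  [14] .###. => #  t=3,i=1
  [13] .##.# => #  t=0,i=6
  [12] .##.. => .  t=0,i=11
  [11] .#.## => .  t=0,i=9
  [10] .#.#. => #  t=1,i=11
  [9] .#..# => #  t=0,i=3
  [8] .#... => .  t=1,i=0
  [7] ..### => #  t=3,i=0
  [6] ..##. => .  t=0,i=5
  [5] ..#.# => .  t=1,i=10
  [4] ..#.. => .  t=0,i=2
  [3] ...## => #  t=3,i=5
  [2] ...#. => .  t=0,i=1
  [1] ....# => #  t=2,i=2
  [0] ..... => #  t=2,i=1
  bits 10010001010000010110011010001011 = 2436982411

2436982411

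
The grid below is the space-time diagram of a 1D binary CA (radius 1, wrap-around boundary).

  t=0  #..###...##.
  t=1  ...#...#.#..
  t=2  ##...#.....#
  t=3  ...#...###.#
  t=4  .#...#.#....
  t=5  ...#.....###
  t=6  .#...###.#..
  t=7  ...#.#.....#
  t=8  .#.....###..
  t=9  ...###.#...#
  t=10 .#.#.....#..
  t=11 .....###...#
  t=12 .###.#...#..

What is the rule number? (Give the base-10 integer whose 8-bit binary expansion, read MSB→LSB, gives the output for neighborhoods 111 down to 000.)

  nb ###: next=.  (t=0,i=4, bit7=0)
  nb ##.: next=.  (t=0,i=5, bit6=0)
  nb #.#: next=.  (t=0,i=11, bit5=0)
  nb #..: next=.  (t=0,i=1, bit4=0)
  nb .##: next=#  (t=0,i=3, bit3=1)
  nb .#.: next=.  (t=0,i=0, bit2=0)
  nb ..#: next=.  (t=0,i=2, bit1=0)
  nb ...: next=#  (t=0,i=7, bit0=1)
  bits 00001001 = 9

9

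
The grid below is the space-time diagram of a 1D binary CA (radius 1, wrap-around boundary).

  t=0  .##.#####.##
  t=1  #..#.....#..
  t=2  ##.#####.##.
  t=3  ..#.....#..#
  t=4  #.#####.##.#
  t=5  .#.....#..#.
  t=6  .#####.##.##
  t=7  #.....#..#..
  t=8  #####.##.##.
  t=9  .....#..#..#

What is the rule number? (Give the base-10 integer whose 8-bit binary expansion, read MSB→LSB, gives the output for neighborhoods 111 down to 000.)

  ### -> .   bit 7 = 0  t=0,i=5
  ##. -> .   bit 6 = 0  t=0,i=2
  #.# -> #   bit 5 = 1  t=0,i=0
  #.. -> #   bit 4 = 1  t=1,i=1
  .## -> .   bit 3 = 0  t=0,i=1
  .#. -> #   bit 2 = 1  t=1,i=0
  ..# -> .   bit 1 = 0  t=1,i=2
  ... -> #   bit 0 = 1  t=1,i=5
  bits 00110101 = 53

53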